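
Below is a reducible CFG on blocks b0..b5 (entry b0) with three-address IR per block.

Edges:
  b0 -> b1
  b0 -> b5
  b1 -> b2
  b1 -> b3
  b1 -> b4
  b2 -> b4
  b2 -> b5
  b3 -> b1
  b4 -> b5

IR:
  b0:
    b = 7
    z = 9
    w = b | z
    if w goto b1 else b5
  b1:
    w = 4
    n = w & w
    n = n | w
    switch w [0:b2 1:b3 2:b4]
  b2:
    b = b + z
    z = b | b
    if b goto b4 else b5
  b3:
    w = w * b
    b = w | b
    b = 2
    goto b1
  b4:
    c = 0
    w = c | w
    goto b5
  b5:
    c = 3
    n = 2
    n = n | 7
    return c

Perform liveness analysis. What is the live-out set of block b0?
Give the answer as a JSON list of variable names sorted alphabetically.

Answer: ["b", "z"]

Derivation:
Block summaries:
  b0: def={b,w,z} ue=∅
  b1: def={n,w} ue=∅
  b2: def={b,z} ue={b,z}
  b3: def={b,w} ue={b,w}
  b4: def={c,w} ue={w}
  b5: def={c,n} ue=∅

Live sets:
  b0 li=∅ lo={b,z}
  b1 li={b,z} lo={b,w,z}
  b2 li={b,w,z} lo={w}
  b3 li={b,w,z} lo={b,z}
  b4 li={w} lo=∅
  b5 li=∅ lo=∅

live-out(b0) = ["b", "z"]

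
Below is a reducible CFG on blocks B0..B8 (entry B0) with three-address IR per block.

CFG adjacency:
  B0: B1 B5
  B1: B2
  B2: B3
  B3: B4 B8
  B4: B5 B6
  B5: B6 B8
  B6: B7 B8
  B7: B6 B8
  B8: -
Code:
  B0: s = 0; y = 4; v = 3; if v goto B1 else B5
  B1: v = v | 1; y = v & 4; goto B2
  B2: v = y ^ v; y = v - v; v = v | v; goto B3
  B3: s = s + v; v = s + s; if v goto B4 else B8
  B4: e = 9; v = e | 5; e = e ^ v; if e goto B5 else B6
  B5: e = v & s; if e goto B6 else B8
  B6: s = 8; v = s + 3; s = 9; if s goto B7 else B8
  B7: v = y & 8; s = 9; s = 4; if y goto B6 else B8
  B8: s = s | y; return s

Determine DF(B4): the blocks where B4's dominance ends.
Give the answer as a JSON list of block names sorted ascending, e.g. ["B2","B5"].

Answer: ["B5", "B6"]

Derivation:
idom tree: B1←B0 B2←B1 B3←B2 B4←B3 B5←B0 B6←B0 B7←B6 B8←B0
Dom at joins:
  B5: preds {B0,B4}: {B0} ∩ {B0,B1,B2,B3,B4} = {B0}; idom=B0
  B6: preds {B4,B5,B7}: {B0,B1,B2,B3,B4} ∩ {B0,B5} ∩ {B0,B6,B7} = {B0}; idom=B0
  B8: preds {B3,B5,B6,B7}: {B0,B1,B2,B3} ∩ {B0,B5} ∩ {B0,B6} ∩ {B0,B6,B7} = {B0}; idom=B0

DF walk-up:
  join B5 pred B0: · stop@B0
  join B5 pred B4: B4→B3→B2→B1 stop@B0
  join B6 pred B4: B4→B3→B2→B1 stop@B0
  join B6 pred B5: B5 stop@B0
  join B6 pred B7: B7→B6 stop@B0
  join B8 pred B3: B3→B2→B1 stop@B0
  join B8 pred B5: B5 stop@B0
  join B8 pred B6: B6 stop@B0
  join B8 pred B7: B7→B6 stop@B0
  DF(B0)=∅
  DF(B1)={B5,B6,B8}
  DF(B2)={B5,B6,B8}
  DF(B3)={B5,B6,B8}
  DF(B4)={B5,B6}
  DF(B5)={B6,B8}
  DF(B6)={B6,B8}
  DF(B7)={B6,B8}
  DF(B8)=∅

DF(B4) = ["B5", "B6"]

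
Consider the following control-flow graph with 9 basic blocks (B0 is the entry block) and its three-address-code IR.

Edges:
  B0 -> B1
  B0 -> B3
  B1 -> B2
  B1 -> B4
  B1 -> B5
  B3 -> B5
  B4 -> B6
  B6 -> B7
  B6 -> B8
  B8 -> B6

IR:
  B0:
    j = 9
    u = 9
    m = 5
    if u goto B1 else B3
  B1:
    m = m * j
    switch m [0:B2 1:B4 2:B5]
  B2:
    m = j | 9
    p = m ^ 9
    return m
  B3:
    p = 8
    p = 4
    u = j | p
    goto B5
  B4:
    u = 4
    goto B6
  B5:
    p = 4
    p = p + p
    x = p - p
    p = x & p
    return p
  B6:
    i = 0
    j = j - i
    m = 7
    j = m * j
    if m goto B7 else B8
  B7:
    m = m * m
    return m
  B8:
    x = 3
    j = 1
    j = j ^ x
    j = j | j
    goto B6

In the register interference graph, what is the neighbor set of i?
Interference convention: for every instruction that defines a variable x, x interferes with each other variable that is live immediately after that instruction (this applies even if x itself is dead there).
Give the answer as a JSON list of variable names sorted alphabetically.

Answer: ["j"]

Derivation:
def/use:
  B0 def {j,m,u} use ∅
  B1 def {m} use {j,m}
  B2 def {m,p} use {j}
  B3 def {p,u} use {j}
  B4 def {u} use ∅
  B5 def {p,x} use ∅
  B6 def {i,j,m} use {j}
  B7 def {m} use {m}
  B8 def {j,x} use ∅

Backward fixpoint:
  B0 li=∅ lo={j,m}
  B1 li={j,m} lo={j}
  B2 li={j} lo=∅
  B3 li={j} lo=∅
  B4 li={j} lo={j}
  B5 li=∅ lo=∅
  B6 li={j} lo={m}
  B7 li={m} lo=∅
  B8 li=∅ lo={j}

Conflict graph:
  i: {j}
  j: {i,m,p,u,x}
  m: {j,p,u}
  p: {j,m,x}
  u: {j,m}
  x: {j,p}

N(i) = ["j"]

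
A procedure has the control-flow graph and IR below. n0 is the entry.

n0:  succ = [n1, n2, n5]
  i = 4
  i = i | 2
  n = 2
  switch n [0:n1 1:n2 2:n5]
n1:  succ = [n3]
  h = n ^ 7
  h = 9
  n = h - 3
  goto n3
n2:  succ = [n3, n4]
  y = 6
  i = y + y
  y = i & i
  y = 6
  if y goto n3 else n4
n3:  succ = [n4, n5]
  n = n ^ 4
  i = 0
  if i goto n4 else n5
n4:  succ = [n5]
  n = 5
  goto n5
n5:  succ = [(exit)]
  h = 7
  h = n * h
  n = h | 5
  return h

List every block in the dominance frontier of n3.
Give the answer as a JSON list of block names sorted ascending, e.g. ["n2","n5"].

Answer: ["n4", "n5"]

Derivation:
idom tree: n1←n0 n2←n0 n3←n0 n4←n0 n5←n0
Join-block Dom:
  n3: preds {n1,n2}: {n0,n1} ∩ {n0,n2} = {n0}; idom=n0
  n4: preds {n2,n3}: {n0,n2} ∩ {n0,n3} = {n0}; idom=n0
  n5: preds {n0,n3,n4}: {n0} ∩ {n0,n3} ∩ {n0,n4} = {n0}; idom=n0

DF walk-up:
  n3←n1: walk n1 to n0
  n3←n2: walk n2 to n0
  n4←n2: walk n2 to n0
  n4←n3: walk n3 to n0
  n5←n0: walk · to n0
  n5←n3: walk n3 to n0
  n5←n4: walk n4 to n0
  n0 → ∅
  n1 → {n3}
  n2 → {n3,n4}
  n3 → {n4,n5}
  n4 → {n5}
  n5 → ∅

DF(n3) = ["n4", "n5"]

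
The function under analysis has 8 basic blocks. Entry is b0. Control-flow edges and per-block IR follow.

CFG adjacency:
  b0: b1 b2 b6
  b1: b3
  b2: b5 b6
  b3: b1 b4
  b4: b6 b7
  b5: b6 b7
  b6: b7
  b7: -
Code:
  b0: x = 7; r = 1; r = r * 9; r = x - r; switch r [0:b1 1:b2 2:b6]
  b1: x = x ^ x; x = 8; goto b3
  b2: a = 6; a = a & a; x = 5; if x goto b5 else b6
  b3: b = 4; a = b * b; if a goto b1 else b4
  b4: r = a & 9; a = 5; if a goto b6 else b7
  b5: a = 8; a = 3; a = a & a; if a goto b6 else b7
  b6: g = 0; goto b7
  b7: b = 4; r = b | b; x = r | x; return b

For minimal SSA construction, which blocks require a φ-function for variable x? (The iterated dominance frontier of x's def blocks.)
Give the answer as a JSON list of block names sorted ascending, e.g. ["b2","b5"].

idom tree: b1←b0 b2←b0 b3←b1 b4←b3 b5←b2 b6←b0 b7←b0
Dom at joins:
  b1: preds {b0,b3}: {b0} ∩ {b0,b1,b3} = {b0}; idom=b0
  b6: preds {b0,b2,b4,b5}: {b0} ∩ {b0,b2} ∩ {b0,b1,b3,b4} ∩ {b0,b2,b5} = {b0}; idom=b0
  b7: preds {b4,b5,b6}: {b0,b1,b3,b4} ∩ {b0,b2,b5} ∩ {b0,b6} = {b0}; idom=b0

DF derivation:
  b1←b0: walk · to b0
  b1←b3: walk b3→b1 to b0
  b6←b0: walk · to b0
  b6←b2: walk b2 to b0
  b6←b4: walk b4→b3→b1 to b0
  b6←b5: walk b5→b2 to b0
  b7←b4: walk b4→b3→b1 to b0
  b7←b5: walk b5→b2 to b0
  b7←b6: walk b6 to b0
  b0 → ∅
  b1 → {b1,b6,b7}
  b2 → {b6,b7}
  b3 → {b1,b6,b7}
  b4 → {b6,b7}
  b5 → {b6,b7}
  b6 → {b7}
  b7 → ∅

φ for x: defs {b0,b1,b2,b7}
  DF⁺ = {b1,b6,b7}

Answer: ["b1", "b6", "b7"]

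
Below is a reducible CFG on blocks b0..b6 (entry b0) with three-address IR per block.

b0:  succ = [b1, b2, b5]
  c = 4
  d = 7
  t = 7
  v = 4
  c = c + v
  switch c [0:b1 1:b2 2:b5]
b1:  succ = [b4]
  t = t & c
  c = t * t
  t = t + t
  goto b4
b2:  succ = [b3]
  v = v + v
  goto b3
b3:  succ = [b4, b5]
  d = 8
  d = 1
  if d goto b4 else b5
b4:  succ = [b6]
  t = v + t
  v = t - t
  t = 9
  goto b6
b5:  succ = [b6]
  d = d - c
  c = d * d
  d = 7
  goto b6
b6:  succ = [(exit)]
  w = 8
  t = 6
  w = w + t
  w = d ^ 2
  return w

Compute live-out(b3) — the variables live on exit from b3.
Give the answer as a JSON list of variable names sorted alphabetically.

Block summaries:
  b0 def {c,d,t,v} use ∅
  b1 def {c,t} use {c,t}
  b2 def {v} use {v}
  b3 def {d} use ∅
  b4 def {t,v} use {t,v}
  b5 def {c,d} use {c,d}
  b6 def {t,w} use {d}

Liveness:
  b0 li=∅ lo={c,d,t,v}
  b1 li={c,d,t,v} lo={d,t,v}
  b2 li={c,t,v} lo={c,t,v}
  b3 li={c,t,v} lo={c,d,t,v}
  b4 li={d,t,v} lo={d}
  b5 li={c,d} lo={d}
  b6 li={d} lo=∅

live-out(b3) = ["c", "d", "t", "v"]

Answer: ["c", "d", "t", "v"]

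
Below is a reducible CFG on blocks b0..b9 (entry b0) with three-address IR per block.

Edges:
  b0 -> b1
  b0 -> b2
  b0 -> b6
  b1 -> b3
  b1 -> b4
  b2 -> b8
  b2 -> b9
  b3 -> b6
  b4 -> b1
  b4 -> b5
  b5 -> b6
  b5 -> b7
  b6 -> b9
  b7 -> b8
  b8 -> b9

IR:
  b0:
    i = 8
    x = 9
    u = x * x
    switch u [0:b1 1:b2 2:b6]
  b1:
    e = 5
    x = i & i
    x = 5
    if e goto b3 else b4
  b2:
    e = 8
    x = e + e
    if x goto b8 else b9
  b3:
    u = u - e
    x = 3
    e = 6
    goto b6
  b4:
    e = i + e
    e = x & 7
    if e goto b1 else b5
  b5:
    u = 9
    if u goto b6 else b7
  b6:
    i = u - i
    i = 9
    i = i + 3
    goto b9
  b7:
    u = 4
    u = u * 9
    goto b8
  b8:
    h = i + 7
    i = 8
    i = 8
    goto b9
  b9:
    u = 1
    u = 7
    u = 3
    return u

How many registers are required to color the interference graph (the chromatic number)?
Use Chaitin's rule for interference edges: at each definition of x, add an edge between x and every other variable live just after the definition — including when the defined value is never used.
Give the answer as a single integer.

Answer: 4

Working:
Per-block:
  b0 def {i,u,x} use ∅
  b1 def {e,x} use {i}
  b2 def {e,x} use ∅
  b3 def {e,u,x} use {e,u}
  b4 def {e} use {e,i,x}
  b5 def {u} use ∅
  b6 def {i} use {i,u}
  b7 def {u} use ∅
  b8 def {h,i} use {i}
  b9 def {u} use ∅

Live sets:
  live b0: ∅→{i,u}
  live b1: {i,u}→{e,i,u,x}
  live b2: {i}→{i}
  live b3: {e,i,u}→{i,u}
  live b4: {e,i,u,x}→{i,u}
  live b5: {i}→{i,u}
  live b6: {i,u}→∅
  live b7: {i}→{i}
  live b8: {i}→∅
  live b9: ∅→∅

Interfere edges:
  e — {i,u,x}
  h — ∅
  i — {e,u,x}
  u — {e,i,x}
  x — {e,i,u}

Registers:
  {e,i,u,x} pairwise interfere (4-clique) ⇒ χ ≥ 4
  4-colouring: c0={e,h}  c1={i}  c2={u}  c3={x}
  χ = 4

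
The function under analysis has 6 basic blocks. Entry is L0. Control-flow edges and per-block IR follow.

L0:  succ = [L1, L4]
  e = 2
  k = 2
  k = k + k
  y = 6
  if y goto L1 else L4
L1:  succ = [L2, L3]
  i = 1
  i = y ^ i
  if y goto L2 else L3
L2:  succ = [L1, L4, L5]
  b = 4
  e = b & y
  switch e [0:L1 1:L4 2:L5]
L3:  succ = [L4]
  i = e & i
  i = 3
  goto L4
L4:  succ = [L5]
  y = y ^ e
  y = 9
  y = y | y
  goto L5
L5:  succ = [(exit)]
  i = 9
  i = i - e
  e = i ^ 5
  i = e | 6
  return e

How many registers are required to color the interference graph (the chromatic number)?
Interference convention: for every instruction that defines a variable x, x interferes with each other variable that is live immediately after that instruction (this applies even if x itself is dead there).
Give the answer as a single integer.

Per-block:
  L0: def={e,k,y} ue=∅
  L1: def={i} ue={y}
  L2: def={b,e} ue={y}
  L3: def={i} ue={e,i}
  L4: def={y} ue={e,y}
  L5: def={e,i} ue={e}

Backward fixpoint:
  L0: in=∅ out={e,y}
  L1: in={e,y} out={e,i,y}
  L2: in={y} out={e,y}
  L3: in={e,i,y} out={e,y}
  L4: in={e,y} out={e}
  L5: in={e} out=∅

Conflict graph:
  b: {y}
  e: {i,k,y}
  i: {e,y}
  k: {e}
  y: {b,e,i}

Colouring:
  {e,i,y} pairwise interfere (3-clique) ⇒ χ ≥ 3
  assign b→R0 e→R0 i→R2 k→R1 y→R1 — no edge inside a register ⇒ χ ≤ 3
  χ = 3

Answer: 3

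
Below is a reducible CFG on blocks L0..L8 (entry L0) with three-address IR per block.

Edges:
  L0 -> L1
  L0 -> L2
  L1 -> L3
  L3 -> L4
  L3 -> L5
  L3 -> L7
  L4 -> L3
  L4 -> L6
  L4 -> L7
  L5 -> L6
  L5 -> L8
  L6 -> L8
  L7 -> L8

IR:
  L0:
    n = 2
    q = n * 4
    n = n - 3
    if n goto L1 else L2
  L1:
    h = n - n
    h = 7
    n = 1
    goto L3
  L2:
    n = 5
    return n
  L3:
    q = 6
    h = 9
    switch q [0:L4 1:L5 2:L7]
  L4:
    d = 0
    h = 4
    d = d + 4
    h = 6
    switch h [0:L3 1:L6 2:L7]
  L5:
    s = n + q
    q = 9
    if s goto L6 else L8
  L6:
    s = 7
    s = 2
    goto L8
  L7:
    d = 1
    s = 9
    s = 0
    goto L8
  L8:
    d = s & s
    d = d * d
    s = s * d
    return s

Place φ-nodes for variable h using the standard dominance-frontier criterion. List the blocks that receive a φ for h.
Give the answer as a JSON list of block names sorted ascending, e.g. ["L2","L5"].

idom tree: L1←L0 L2←L0 L3←L1 L4←L3 L5←L3 L6←L3 L7←L3 L8←L3
Join-block Dom:
  L3: preds {L1,L4}: {L0,L1} ∩ {L0,L1,L3,L4} = {L0,L1}; idom=L1
  L6: preds {L4,L5}: {L0,L1,L3,L4} ∩ {L0,L1,L3,L5} = {L0,L1,L3}; idom=L3
  L7: preds {L3,L4}: {L0,L1,L3} ∩ {L0,L1,L3,L4} = {L0,L1,L3}; idom=L3
  L8: preds {L5,L6,L7}: {L0,L1,L3,L5} ∩ {L0,L1,L3,L6} ∩ {L0,L1,L3,L7} = {L0,L1,L3}; idom=L3

DF derivation:
  join L3 pred L1: · stop@L1
  join L3 pred L4: L4→L3 stop@L1
  join L6 pred L4: L4 stop@L3
  join L6 pred L5: L5 stop@L3
  join L7 pred L3: · stop@L3
  join L7 pred L4: L4 stop@L3
  join L8 pred L5: L5 stop@L3
  join L8 pred L6: L6 stop@L3
  join L8 pred L7: L7 stop@L3
  L0 → ∅
  L1 → ∅
  L2 → ∅
  L3 → {L3}
  L4 → {L3,L6,L7}
  L5 → {L6,L8}
  L6 → {L8}
  L7 → {L8}
  L8 → ∅

φ for h: defs {L1,L3,L4}
  DF⁺ = {L3,L6,L7,L8}

Answer: ["L3", "L6", "L7", "L8"]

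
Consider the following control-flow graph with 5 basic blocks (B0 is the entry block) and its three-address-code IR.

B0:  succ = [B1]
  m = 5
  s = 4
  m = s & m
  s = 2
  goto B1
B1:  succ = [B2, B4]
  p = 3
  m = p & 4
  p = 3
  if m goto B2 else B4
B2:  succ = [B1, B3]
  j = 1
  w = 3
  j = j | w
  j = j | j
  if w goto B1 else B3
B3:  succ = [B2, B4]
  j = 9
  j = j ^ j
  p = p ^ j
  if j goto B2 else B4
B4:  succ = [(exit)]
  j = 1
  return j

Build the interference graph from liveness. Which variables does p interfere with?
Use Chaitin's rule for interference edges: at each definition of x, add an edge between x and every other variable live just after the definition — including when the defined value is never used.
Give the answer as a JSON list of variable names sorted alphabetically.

Answer: ["j", "m", "w"]

Working:
def/use:
  B0 def {m,s} use ∅
  B1 def {m,p} use ∅
  B2 def {j,w} use ∅
  B3 def {j,p} use {p}
  B4 def {j} use ∅

Live sets:
  B0 li=∅ lo=∅
  B1 li=∅ lo={p}
  B2 li={p} lo={p}
  B3 li={p} lo={p}
  B4 li=∅ lo=∅

Conflict graph:
  j↔{p,w}
  m↔{p,s}
  p↔{j,m,w}
  s↔{m}
  w↔{j,p}

N(p) = ["j", "m", "w"]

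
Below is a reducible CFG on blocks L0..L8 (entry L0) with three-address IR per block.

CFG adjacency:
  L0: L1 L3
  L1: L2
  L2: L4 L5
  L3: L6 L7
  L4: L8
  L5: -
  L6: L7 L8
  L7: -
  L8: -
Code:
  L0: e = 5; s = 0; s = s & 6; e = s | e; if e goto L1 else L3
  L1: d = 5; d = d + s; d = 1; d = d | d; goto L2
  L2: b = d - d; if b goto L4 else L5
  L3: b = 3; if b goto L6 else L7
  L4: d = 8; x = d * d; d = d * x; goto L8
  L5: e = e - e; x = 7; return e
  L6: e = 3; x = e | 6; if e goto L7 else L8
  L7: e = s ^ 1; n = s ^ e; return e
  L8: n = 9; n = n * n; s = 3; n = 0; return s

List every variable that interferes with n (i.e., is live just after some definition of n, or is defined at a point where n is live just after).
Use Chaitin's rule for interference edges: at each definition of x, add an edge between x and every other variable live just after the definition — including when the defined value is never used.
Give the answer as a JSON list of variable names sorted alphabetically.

def/use:
  L0 def {e,s} use ∅
  L1 def {d} use {s}
  L2 def {b} use {d}
  L3 def {b} use ∅
  L4 def {d,x} use ∅
  L5 def {e,x} use {e}
  L6 def {e,x} use ∅
  L7 def {e,n} use {s}
  L8 def {n,s} use ∅

Live sets:
  L0: in=∅ out={e,s}
  L1: in={e,s} out={d,e}
  L2: in={d,e} out={e}
  L3: in={s} out={s}
  L4: in=∅ out=∅
  L5: in={e} out=∅
  L6: in={s} out={s}
  L7: in={s} out=∅
  L8: in=∅ out=∅

Conflict graph:
  b — {e,s}
  d — {e,s,x}
  e — {b,d,n,s,x}
  n — {e,s}
  s — {b,d,e,n,x}
  x — {d,e,s}

N(n) = ["e", "s"]

Answer: ["e", "s"]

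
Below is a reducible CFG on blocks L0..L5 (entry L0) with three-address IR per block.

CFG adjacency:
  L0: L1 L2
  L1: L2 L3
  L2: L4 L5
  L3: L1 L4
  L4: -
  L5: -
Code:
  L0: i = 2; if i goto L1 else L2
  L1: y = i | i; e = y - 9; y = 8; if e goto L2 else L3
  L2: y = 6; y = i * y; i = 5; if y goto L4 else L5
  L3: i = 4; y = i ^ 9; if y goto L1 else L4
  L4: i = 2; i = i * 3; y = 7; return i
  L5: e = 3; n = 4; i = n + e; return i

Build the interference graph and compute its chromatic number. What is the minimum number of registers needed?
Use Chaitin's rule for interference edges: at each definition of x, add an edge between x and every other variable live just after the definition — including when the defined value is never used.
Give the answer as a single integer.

Answer: 3

Analysis:
Per-block:
  L0: {i} / ∅
  L1: {e,y} / {i}
  L2: {i,y} / {i}
  L3: {i,y} / ∅
  L4: {i,y} / ∅
  L5: {e,i,n} / ∅

Live sets:
  L0 li=∅ lo={i}
  L1 li={i} lo={i}
  L2 li={i} lo=∅
  L3 li=∅ lo={i}
  L4 li=∅ lo=∅
  L5 li=∅ lo=∅

Interference:
  e — {i,n,y}
  i — {e,y}
  n — {e}
  y — {e,i}

Registers:
  {e,i,y} pairwise interfere (3-clique) ⇒ χ ≥ 3
  3-colouring: r0={e}  r1={i,n}  r2={y}
  χ = 3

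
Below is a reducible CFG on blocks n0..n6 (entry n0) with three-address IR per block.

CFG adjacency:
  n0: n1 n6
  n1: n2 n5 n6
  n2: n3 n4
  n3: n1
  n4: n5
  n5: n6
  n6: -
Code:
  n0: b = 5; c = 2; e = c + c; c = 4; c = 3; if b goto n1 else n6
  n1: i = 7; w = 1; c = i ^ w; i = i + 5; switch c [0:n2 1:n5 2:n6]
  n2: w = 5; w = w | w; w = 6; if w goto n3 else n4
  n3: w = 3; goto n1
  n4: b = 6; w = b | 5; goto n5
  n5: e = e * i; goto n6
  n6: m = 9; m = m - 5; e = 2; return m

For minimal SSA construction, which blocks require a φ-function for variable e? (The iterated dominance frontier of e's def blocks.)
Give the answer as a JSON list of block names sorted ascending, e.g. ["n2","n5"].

idom tree: n1←n0 n2←n1 n3←n2 n4←n2 n5←n1 n6←n0
Join-block Dom:
  n1: preds {n0,n3}: {n0} ∩ {n0,n1,n2,n3} = {n0}; idom=n0
  n5: preds {n1,n4}: {n0,n1} ∩ {n0,n1,n2,n4} = {n0,n1}; idom=n1
  n6: preds {n0,n1,n5}: {n0} ∩ {n0,n1} ∩ {n0,n1,n5} = {n0}; idom=n0

Frontier:
  join n1 pred n0: · stop@n0
  join n1 pred n3: n3→n2→n1 stop@n0
  join n5 pred n1: · stop@n1
  join n5 pred n4: n4→n2 stop@n1
  join n6 pred n0: · stop@n0
  join n6 pred n1: n1 stop@n0
  join n6 pred n5: n5→n1 stop@n0
  n0 → ∅
  n1 → {n1,n6}
  n2 → {n1,n5}
  n3 → {n1}
  n4 → {n5}
  n5 → {n6}
  n6 → ∅

φ for e: defs {n0,n5,n6}
  DF⁺ = {n6}

Answer: ["n6"]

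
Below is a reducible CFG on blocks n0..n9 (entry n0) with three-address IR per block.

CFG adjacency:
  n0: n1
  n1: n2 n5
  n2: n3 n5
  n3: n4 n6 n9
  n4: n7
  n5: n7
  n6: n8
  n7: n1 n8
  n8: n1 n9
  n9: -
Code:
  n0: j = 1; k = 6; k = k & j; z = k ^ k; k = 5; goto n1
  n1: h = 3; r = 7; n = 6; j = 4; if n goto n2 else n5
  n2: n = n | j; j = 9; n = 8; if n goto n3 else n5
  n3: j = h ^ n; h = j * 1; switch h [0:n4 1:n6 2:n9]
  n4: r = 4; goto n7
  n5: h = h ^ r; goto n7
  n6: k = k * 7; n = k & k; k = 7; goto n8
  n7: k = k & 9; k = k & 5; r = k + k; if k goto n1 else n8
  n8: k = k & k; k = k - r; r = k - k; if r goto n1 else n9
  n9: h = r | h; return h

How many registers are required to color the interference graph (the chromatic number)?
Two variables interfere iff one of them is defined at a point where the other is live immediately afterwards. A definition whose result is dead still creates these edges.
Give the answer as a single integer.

Answer: 5

Analysis:
def/use:
  n0: {j,k,z} / ∅
  n1: {h,j,n,r} / ∅
  n2: {j,n} / {j,n}
  n3: {h,j} / {h,n}
  n4: {r} / ∅
  n5: {h} / {h,r}
  n6: {k,n} / {k}
  n7: {k,r} / {k}
  n8: {k,r} / {k,r}
  n9: {h} / {h,r}

Backward fixpoint:
  n0 li=∅ lo={k}
  n1 li={k} lo={h,j,k,n,r}
  n2 li={h,j,k,n,r} lo={h,k,n,r}
  n3 li={h,k,n,r} lo={h,k,r}
  n4 li={h,k} lo={h,k}
  n5 li={h,k,r} lo={h,k}
  n6 li={h,k,r} lo={h,k,r}
  n7 li={h,k} lo={h,k,r}
  n8 li={h,k,r} lo={h,k,r}
  n9 li={h,r} lo=∅

Conflict graph:
  h↔{j,k,n,r}
  j↔{h,k,n,r}
  k↔{h,j,n,r}
  n↔{h,j,k,r}
  r↔{h,j,k,n}
  z↔∅

Chromatic number:
  lower bound: {h,j,k,n,r} mutually conflict ⇒ χ ≥ 5
  5-colouring: c0={h,z}  c1={j}  c2={k}  c3={n}  c4={r}
  χ = 5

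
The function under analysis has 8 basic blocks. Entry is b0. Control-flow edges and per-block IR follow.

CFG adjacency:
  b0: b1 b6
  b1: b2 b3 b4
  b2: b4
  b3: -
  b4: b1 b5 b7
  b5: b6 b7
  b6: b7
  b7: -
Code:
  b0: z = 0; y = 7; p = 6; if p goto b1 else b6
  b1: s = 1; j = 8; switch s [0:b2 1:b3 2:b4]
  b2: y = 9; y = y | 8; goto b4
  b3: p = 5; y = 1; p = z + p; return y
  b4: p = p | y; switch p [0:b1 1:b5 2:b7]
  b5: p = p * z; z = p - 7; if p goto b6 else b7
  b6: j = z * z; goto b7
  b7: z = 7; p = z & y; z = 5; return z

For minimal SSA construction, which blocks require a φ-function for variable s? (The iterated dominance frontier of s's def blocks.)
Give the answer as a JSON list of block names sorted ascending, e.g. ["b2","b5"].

idom tree: b1←b0 b2←b1 b3←b1 b4←b1 b5←b4 b6←b0 b7←b0
Dom∩ at merges:
  b1: preds {b0,b4}: {b0} ∩ {b0,b1,b4} = {b0}; idom=b0
  b4: preds {b1,b2}: {b0,b1} ∩ {b0,b1,b2} = {b0,b1}; idom=b1
  b6: preds {b0,b5}: {b0} ∩ {b0,b1,b4,b5} = {b0}; idom=b0
  b7: preds {b4,b5,b6}: {b0,b1,b4} ∩ {b0,b1,b4,b5} ∩ {b0,b6} = {b0}; idom=b0

DF walk-up:
  b1←b0: walk · to b0
  b1←b4: walk b4→b1 to b0
  b4←b1: walk · to b1
  b4←b2: walk b2 to b1
  b6←b0: walk · to b0
  b6←b5: walk b5→b4→b1 to b0
  b7←b4: walk b4→b1 to b0
  b7←b5: walk b5→b4→b1 to b0
  b7←b6: walk b6 to b0
  b0 → ∅
  b1 → {b1,b6,b7}
  b2 → {b4}
  b3 → ∅
  b4 → {b1,b6,b7}
  b5 → {b6,b7}
  b6 → {b7}
  b7 → ∅

φ for s: defs {b1}
  DF⁺ = {b1,b6,b7}

Answer: ["b1", "b6", "b7"]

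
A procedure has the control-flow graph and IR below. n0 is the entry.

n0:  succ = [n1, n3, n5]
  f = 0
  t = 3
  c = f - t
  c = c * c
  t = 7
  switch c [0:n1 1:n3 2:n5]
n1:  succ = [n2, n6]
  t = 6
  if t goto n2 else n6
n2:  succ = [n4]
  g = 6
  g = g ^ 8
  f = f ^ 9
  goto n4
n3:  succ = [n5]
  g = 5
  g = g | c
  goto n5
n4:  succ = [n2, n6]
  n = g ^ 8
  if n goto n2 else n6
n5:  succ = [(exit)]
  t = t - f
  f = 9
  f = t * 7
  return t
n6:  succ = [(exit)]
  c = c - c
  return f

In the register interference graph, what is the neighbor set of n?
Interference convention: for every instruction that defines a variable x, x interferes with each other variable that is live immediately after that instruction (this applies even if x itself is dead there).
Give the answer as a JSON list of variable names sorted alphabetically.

Answer: ["c", "f"]

Derivation:
Per-block:
  n0: {c,f,t} / ∅
  n1: {t} / ∅
  n2: {f,g} / {f}
  n3: {g} / {c}
  n4: {n} / {g}
  n5: {f,t} / {f,t}
  n6: {c} / {c,f}

Liveness:
  live n0: ∅→{c,f,t}
  live n1: {c,f}→{c,f}
  live n2: {c,f}→{c,f,g}
  live n3: {c,f,t}→{f,t}
  live n4: {c,f,g}→{c,f}
  live n5: {f,t}→∅
  live n6: {c,f}→∅

Interfere edges:
  c — {f,g,n,t}
  f — {c,g,n,t}
  g — {c,f,t}
  n — {c,f}
  t — {c,f,g}

N(n) = ["c", "f"]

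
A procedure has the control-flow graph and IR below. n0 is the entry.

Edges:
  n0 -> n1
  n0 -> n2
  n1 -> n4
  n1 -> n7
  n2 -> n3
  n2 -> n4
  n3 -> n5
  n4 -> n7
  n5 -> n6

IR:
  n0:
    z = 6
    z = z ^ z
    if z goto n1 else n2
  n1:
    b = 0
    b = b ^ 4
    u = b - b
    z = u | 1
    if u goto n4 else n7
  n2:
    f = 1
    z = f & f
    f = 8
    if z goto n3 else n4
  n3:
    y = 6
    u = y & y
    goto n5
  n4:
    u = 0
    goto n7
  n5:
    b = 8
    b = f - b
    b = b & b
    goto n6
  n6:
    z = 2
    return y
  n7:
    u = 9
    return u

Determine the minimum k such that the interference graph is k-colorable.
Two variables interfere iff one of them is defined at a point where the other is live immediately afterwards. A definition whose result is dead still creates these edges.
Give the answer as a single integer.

Block summaries:
  n0 def {z} use ∅
  n1 def {b,u,z} use ∅
  n2 def {f,z} use ∅
  n3 def {u,y} use ∅
  n4 def {u} use ∅
  n5 def {b} use {f}
  n6 def {z} use {y}
  n7 def {u} use ∅

Liveness:
  n0 li=∅ lo=∅
  n1 li=∅ lo=∅
  n2 li=∅ lo={f}
  n3 li={f} lo={f,y}
  n4 li=∅ lo=∅
  n5 li={f,y} lo={y}
  n6 li={y} lo=∅
  n7 li=∅ lo=∅

Conflict graph:
  b↔{f,y}
  f↔{b,u,y,z}
  u↔{f,y,z}
  y↔{b,f,u,z}
  z↔{f,u,y}

Colouring:
  {f,u,y,z} pairwise interfere (4-clique) ⇒ χ ≥ 4
  4-colouring: r0={f}  r1={y}  r2={b,u}  r3={z}
  χ = 4

Answer: 4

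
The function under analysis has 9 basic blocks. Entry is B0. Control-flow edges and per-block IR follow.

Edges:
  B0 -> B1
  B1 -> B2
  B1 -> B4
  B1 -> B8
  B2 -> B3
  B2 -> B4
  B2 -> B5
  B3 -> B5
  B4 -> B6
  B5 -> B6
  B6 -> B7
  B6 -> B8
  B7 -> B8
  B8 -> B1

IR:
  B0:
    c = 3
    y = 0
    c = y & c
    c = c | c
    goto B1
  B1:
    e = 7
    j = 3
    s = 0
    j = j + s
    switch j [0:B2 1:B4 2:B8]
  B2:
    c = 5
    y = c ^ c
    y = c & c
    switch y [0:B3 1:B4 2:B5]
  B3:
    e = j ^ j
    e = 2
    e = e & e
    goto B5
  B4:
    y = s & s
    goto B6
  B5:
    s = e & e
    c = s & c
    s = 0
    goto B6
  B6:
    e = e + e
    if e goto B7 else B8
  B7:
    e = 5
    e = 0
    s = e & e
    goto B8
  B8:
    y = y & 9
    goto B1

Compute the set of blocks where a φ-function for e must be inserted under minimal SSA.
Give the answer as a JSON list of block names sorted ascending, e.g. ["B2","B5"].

idom tree: B1←B0 B2←B1 B3←B2 B4←B1 B5←B2 B6←B1 B7←B6 B8←B1
Dom∩ at merges:
  B1: preds {B0,B8}: {B0} ∩ {B0,B1,B8} = {B0}; idom=B0
  B4: preds {B1,B2}: {B0,B1} ∩ {B0,B1,B2} = {B0,B1}; idom=B1
  B5: preds {B2,B3}: {B0,B1,B2} ∩ {B0,B1,B2,B3} = {B0,B1,B2}; idom=B2
  B6: preds {B4,B5}: {B0,B1,B4} ∩ {B0,B1,B2,B5} = {B0,B1}; idom=B1
  B8: preds {B1,B6,B7}: {B0,B1} ∩ {B0,B1,B6} ∩ {B0,B1,B6,B7} = {B0,B1}; idom=B1

DF walk-up:
  B1←B0: walk · to B0
  B1←B8: walk B8→B1 to B0
  B4←B1: walk · to B1
  B4←B2: walk B2 to B1
  B5←B2: walk · to B2
  B5←B3: walk B3 to B2
  B6←B4: walk B4 to B1
  B6←B5: walk B5→B2 to B1
  B8←B1: walk · to B1
  B8←B6: walk B6 to B1
  B8←B7: walk B7→B6 to B1
  DF(B0)=∅
  DF(B1)={B1}
  DF(B2)={B4,B6}
  DF(B3)={B5}
  DF(B4)={B6}
  DF(B5)={B6}
  DF(B6)={B8}
  DF(B7)={B8}
  DF(B8)={B1}

φ for e: defs {B1,B3,B6,B7}
  DF⁺ = {B1,B5,B6,B8}

Answer: ["B1", "B5", "B6", "B8"]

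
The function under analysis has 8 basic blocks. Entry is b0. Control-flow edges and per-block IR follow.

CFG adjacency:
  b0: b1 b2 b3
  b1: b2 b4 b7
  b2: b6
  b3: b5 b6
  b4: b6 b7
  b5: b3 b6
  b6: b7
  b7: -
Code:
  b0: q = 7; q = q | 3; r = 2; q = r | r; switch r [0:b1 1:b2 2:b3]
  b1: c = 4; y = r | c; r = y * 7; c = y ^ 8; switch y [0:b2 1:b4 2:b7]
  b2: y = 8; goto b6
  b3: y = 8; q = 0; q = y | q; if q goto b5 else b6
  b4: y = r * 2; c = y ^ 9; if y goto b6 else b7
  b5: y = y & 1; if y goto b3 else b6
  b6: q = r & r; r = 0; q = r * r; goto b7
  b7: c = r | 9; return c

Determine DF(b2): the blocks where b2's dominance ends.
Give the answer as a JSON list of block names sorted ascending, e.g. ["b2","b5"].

Answer: ["b6"]

Derivation:
idom tree: b1←b0 b2←b0 b3←b0 b4←b1 b5←b3 b6←b0 b7←b0
Join-block Dom:
  b2: preds {b0,b1}: {b0} ∩ {b0,b1} = {b0}; idom=b0
  b3: preds {b0,b5}: {b0} ∩ {b0,b3,b5} = {b0}; idom=b0
  b6: preds {b2,b3,b4,b5}: {b0,b2} ∩ {b0,b3} ∩ {b0,b1,b4} ∩ {b0,b3,b5} = {b0}; idom=b0
  b7: preds {b1,b4,b6}: {b0,b1} ∩ {b0,b1,b4} ∩ {b0,b6} = {b0}; idom=b0

DF walk-up:
  b2←b0: walk · to b0
  b2←b1: walk b1 to b0
  b3←b0: walk · to b0
  b3←b5: walk b5→b3 to b0
  b6←b2: walk b2 to b0
  b6←b3: walk b3 to b0
  b6←b4: walk b4→b1 to b0
  b6←b5: walk b5→b3 to b0
  b7←b1: walk b1 to b0
  b7←b4: walk b4→b1 to b0
  b7←b6: walk b6 to b0
  b0 → ∅
  b1 → {b2,b6,b7}
  b2 → {b6}
  b3 → {b3,b6}
  b4 → {b6,b7}
  b5 → {b3,b6}
  b6 → {b7}
  b7 → ∅

DF(b2) = ["b6"]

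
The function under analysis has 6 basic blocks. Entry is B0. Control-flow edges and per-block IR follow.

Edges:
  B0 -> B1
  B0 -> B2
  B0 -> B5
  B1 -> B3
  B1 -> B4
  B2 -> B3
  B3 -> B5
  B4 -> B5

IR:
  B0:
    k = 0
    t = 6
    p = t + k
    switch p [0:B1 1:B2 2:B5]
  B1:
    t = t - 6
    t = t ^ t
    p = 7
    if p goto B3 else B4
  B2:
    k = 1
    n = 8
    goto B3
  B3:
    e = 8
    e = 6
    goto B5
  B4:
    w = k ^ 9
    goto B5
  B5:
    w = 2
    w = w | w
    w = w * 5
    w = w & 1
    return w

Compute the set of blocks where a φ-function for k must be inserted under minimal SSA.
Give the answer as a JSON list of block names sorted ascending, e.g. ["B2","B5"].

idom tree: B1←B0 B2←B0 B3←B0 B4←B1 B5←B0
Join-block Dom:
  B3: preds {B1,B2}: {B0,B1} ∩ {B0,B2} = {B0}; idom=B0
  B5: preds {B0,B3,B4}: {B0} ∩ {B0,B3} ∩ {B0,B1,B4} = {B0}; idom=B0

DF derivation:
  join B3 pred B1: B1 stop@B0
  join B3 pred B2: B2 stop@B0
  join B5 pred B0: · stop@B0
  join B5 pred B3: B3 stop@B0
  join B5 pred B4: B4→B1 stop@B0
  DF(B0)=∅
  DF(B1)={B3,B5}
  DF(B2)={B3}
  DF(B3)={B5}
  DF(B4)={B5}
  DF(B5)=∅

φ for k: defs {B0,B2}
  DF⁺ = {B3,B5}

Answer: ["B3", "B5"]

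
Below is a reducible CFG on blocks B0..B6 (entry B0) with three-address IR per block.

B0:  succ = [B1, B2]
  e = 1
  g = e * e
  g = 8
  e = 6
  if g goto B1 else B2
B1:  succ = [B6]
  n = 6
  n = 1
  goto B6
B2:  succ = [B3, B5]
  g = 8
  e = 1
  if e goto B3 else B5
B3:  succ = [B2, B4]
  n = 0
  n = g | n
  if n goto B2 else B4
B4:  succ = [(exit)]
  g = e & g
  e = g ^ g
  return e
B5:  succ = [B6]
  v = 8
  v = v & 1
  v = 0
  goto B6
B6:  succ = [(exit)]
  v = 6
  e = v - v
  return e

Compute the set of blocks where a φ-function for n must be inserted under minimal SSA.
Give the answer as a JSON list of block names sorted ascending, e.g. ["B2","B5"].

Answer: ["B2", "B6"]

Derivation:
idom tree: B1←B0 B2←B0 B3←B2 B4←B3 B5←B2 B6←B0
Join-block Dom:
  B2: preds {B0,B3}: {B0} ∩ {B0,B2,B3} = {B0}; idom=B0
  B6: preds {B1,B5}: {B0,B1} ∩ {B0,B2,B5} = {B0}; idom=B0

Frontier:
  join B2 pred B0: · stop@B0
  join B2 pred B3: B3→B2 stop@B0
  join B6 pred B1: B1 stop@B0
  join B6 pred B5: B5→B2 stop@B0
  B0 → ∅
  B1 → {B6}
  B2 → {B2,B6}
  B3 → {B2}
  B4 → ∅
  B5 → {B6}
  B6 → ∅

φ for n: defs {B1,B3}
  DF⁺ = {B2,B6}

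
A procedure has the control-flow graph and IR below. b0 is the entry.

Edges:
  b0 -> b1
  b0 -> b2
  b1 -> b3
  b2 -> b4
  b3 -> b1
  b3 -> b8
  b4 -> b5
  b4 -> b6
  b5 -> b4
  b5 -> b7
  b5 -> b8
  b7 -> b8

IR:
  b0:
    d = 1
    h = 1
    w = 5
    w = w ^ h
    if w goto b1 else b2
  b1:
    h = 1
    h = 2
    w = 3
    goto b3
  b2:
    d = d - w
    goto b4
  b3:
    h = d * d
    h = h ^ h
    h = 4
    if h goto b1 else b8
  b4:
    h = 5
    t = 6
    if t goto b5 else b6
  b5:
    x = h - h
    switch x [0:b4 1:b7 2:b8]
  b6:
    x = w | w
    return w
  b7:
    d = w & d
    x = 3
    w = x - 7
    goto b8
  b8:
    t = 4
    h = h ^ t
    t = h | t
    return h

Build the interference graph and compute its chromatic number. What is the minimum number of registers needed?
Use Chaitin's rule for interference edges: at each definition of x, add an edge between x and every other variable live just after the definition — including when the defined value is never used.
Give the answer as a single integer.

Block summaries:
  b0: def={d,h,w} ue=∅
  b1: def={h,w} ue=∅
  b2: def={d} ue={d,w}
  b3: def={h} ue={d}
  b4: def={h,t} ue=∅
  b5: def={x} ue={h}
  b6: def={x} ue={w}
  b7: def={d,w,x} ue={d,w}
  b8: def={h,t} ue={h}

Liveness:
  live b0: ∅→{d,w}
  live b1: {d}→{d}
  live b2: {d,w}→{d,w}
  live b3: {d}→{d,h}
  live b4: {d,w}→{d,h,w}
  live b5: {d,h,w}→{d,h,w}
  live b6: {w}→∅
  live b7: {d,h,w}→{h}
  live b8: {h}→∅

Interference:
  d — {h,t,w,x}
  h — {d,t,w,x}
  t — {d,h,w}
  w — {d,h,t,x}
  x — {d,h,w}

Chromatic number:
  {d,h,t,w} pairwise interfere (4-clique) ⇒ χ ≥ 4
  assign d→r0 h→r1 t→r3 w→r2 x→r3 — no edge inside a register ⇒ χ ≤ 4
  χ = 4

Answer: 4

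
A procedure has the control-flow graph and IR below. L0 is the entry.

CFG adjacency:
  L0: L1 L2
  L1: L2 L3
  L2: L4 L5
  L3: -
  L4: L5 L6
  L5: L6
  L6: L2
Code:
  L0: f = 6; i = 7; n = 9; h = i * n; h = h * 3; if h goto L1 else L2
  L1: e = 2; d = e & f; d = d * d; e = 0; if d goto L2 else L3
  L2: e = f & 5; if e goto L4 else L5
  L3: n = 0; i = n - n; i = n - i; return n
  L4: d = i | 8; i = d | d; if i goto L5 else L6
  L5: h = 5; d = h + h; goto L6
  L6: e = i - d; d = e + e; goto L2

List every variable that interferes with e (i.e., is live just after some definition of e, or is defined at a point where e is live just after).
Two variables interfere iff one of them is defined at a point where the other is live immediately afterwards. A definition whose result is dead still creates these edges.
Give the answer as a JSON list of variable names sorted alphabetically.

Per-block:
  L0: {f,h,i,n} / ∅
  L1: {d,e} / {f}
  L2: {e} / {f}
  L3: {i,n} / ∅
  L4: {d,i} / {i}
  L5: {d,h} / ∅
  L6: {d,e} / {d,i}

Liveness:
  L0: in=∅ out={f,i}
  L1: in={f,i} out={f,i}
  L2: in={f,i} out={f,i}
  L3: in=∅ out=∅
  L4: in={f,i} out={d,f,i}
  L5: in={f,i} out={d,f,i}
  L6: in={d,f,i} out={f,i}

Conflict graph:
  d — {e,f,i}
  e — {d,f,i}
  f — {d,e,h,i,n}
  h — {f,i}
  i — {d,e,f,h,n}
  n — {f,i}

N(e) = ["d", "f", "i"]

Answer: ["d", "f", "i"]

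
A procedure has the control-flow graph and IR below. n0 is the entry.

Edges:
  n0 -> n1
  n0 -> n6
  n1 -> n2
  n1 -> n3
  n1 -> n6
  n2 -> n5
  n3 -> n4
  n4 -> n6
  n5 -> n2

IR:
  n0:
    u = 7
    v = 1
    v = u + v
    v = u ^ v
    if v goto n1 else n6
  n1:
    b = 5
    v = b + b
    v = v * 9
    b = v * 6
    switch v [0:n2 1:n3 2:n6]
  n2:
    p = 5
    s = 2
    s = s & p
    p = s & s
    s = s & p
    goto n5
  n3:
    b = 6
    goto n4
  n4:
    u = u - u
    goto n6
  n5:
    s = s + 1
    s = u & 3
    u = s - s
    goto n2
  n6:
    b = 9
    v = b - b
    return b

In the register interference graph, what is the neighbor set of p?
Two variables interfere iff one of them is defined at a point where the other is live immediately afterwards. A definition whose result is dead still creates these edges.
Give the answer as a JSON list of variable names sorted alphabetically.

Per-block:
  n0: def={u,v} ue=∅
  n1: def={b,v} ue=∅
  n2: def={p,s} ue=∅
  n3: def={b} ue=∅
  n4: def={u} ue={u}
  n5: def={s,u} ue={s,u}
  n6: def={b,v} ue=∅

Liveness:
  n0 li=∅ lo={u}
  n1 li={u} lo={u}
  n2 li={u} lo={s,u}
  n3 li={u} lo={u}
  n4 li={u} lo=∅
  n5 li={s,u} lo={u}
  n6 li=∅ lo=∅

Interfere edges:
  b↔{u,v}
  p↔{s,u}
  s↔{p,u}
  u↔{b,p,s,v}
  v↔{b,u}

N(p) = ["s", "u"]

Answer: ["s", "u"]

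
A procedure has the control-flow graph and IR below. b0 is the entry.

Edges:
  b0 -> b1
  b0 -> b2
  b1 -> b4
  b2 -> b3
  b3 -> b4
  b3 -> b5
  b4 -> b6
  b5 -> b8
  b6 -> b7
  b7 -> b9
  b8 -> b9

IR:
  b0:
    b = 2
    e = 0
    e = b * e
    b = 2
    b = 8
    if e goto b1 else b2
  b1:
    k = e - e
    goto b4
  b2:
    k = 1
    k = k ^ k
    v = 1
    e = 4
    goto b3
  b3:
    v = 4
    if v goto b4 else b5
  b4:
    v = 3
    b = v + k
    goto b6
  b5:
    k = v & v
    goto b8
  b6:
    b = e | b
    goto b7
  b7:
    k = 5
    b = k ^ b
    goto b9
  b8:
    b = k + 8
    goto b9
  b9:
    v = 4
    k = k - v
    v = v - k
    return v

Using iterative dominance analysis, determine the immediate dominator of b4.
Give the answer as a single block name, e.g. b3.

Answer: b0

Working:
idom tree: b1←b0 b2←b0 b3←b2 b4←b0 b5←b3 b6←b4 b7←b6 b8←b5 b9←b0
Join-block Dom:
  b4: preds {b1,b3}: {b0,b1} ∩ {b0,b2,b3} = {b0}; idom=b0
  b9: preds {b7,b8}: {b0,b4,b6,b7} ∩ {b0,b2,b3,b5,b8} = {b0}; idom=b0

idom(b4) = b0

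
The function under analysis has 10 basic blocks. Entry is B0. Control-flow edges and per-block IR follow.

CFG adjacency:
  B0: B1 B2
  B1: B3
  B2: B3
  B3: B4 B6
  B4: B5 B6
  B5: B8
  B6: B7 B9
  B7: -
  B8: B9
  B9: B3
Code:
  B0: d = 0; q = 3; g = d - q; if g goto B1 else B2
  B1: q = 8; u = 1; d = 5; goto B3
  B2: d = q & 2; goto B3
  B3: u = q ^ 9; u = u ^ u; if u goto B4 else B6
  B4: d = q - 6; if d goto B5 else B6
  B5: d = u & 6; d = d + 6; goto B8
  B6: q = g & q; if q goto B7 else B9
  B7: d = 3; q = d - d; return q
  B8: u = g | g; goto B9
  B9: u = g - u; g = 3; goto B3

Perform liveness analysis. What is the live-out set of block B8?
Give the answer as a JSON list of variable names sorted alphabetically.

Answer: ["g", "q", "u"]

Derivation:
Block summaries:
  B0: def={d,g,q} ue=∅
  B1: def={d,q,u} ue=∅
  B2: def={d} ue={q}
  B3: def={u} ue={q}
  B4: def={d} ue={q}
  B5: def={d} ue={u}
  B6: def={q} ue={g,q}
  B7: def={d,q} ue=∅
  B8: def={u} ue={g}
  B9: def={g,u} ue={g,u}

Liveness:
  B0 li=∅ lo={g,q}
  B1 li={g} lo={g,q}
  B2 li={g,q} lo={g,q}
  B3 li={g,q} lo={g,q,u}
  B4 li={g,q,u} lo={g,q,u}
  B5 li={g,q,u} lo={g,q}
  B6 li={g,q,u} lo={g,q,u}
  B7 li=∅ lo=∅
  B8 li={g,q} lo={g,q,u}
  B9 li={g,q,u} lo={g,q}

live-out(B8) = ["g", "q", "u"]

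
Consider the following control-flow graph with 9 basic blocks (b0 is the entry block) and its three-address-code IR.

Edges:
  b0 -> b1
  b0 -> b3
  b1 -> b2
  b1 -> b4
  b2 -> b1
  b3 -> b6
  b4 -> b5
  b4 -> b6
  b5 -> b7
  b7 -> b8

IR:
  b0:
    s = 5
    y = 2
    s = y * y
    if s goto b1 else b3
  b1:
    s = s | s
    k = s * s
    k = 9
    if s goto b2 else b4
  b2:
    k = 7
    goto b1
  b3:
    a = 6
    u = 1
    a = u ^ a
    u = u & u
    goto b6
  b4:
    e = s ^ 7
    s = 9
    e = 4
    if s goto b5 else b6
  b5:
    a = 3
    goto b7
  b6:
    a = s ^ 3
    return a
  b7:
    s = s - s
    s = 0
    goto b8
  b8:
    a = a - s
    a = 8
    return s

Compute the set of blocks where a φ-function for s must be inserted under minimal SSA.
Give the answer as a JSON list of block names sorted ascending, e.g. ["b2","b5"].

Answer: ["b1", "b6"]

Derivation:
idom tree: b1←b0 b2←b1 b3←b0 b4←b1 b5←b4 b6←b0 b7←b5 b8←b7
Dom at joins:
  b1: preds {b0,b2}: {b0} ∩ {b0,b1,b2} = {b0}; idom=b0
  b6: preds {b3,b4}: {b0,b3} ∩ {b0,b1,b4} = {b0}; idom=b0

DF derivation:
  b1←b0: walk · to b0
  b1←b2: walk b2→b1 to b0
  b6←b3: walk b3 to b0
  b6←b4: walk b4→b1 to b0
  b0: DF=∅
  b1: DF={b1,b6}
  b2: DF={b1}
  b3: DF={b6}
  b4: DF={b6}
  b5: DF=∅
  b6: DF=∅
  b7: DF=∅
  b8: DF=∅

φ for s: defs {b0,b1,b4,b7}
  DF⁺ = {b1,b6}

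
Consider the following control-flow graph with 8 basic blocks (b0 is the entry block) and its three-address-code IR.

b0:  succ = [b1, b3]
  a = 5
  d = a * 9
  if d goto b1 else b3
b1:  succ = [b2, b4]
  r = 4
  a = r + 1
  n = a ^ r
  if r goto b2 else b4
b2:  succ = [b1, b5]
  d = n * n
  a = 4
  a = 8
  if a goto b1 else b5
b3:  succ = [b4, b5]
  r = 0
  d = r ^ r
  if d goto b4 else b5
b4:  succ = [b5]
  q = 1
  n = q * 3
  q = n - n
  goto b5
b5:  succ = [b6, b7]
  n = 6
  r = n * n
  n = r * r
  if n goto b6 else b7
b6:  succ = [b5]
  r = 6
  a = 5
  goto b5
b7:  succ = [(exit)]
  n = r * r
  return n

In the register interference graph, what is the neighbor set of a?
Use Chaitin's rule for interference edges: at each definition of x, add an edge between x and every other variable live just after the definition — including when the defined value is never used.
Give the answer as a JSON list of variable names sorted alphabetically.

Per-block:
  b0: def={a,d} ue=∅
  b1: def={a,n,r} ue=∅
  b2: def={a,d} ue={n}
  b3: def={d,r} ue=∅
  b4: def={n,q} ue=∅
  b5: def={n,r} ue=∅
  b6: def={a,r} ue=∅
  b7: def={n} ue={r}

Liveness:
  b0 li=∅ lo=∅
  b1 li=∅ lo={n}
  b2 li={n} lo=∅
  b3 li=∅ lo=∅
  b4 li=∅ lo=∅
  b5 li=∅ lo={r}
  b6 li=∅ lo=∅
  b7 li={r} lo=∅

Interfere edges:
  a — {r}
  d — ∅
  n — {r}
  q — ∅
  r — {a,n}

N(a) = ["r"]

Answer: ["r"]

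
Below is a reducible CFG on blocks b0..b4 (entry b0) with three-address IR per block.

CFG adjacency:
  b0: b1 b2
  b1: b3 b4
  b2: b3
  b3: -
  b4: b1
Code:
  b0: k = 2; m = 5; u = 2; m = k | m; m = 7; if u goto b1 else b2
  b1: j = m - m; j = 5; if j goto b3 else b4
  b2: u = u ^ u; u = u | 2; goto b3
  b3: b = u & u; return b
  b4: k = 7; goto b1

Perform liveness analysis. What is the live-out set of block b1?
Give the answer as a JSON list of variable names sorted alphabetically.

Block summaries:
  b0: def={k,m,u} ue=∅
  b1: def={j} ue={m}
  b2: def={u} ue={u}
  b3: def={b} ue={u}
  b4: def={k} ue=∅

Live sets:
  live b0: ∅→{m,u}
  live b1: {m,u}→{m,u}
  live b2: {u}→{u}
  live b3: {u}→∅
  live b4: {m,u}→{m,u}

live-out(b1) = ["m", "u"]

Answer: ["m", "u"]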